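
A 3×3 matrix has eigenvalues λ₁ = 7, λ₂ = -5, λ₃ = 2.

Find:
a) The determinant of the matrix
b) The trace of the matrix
det = -70, trace = 4

Two standard eigenvalue identities:
- det(A) equals the product of the eigenvalues (counted with multiplicity).
- trace(A) equals the sum of the eigenvalues.
det(A) = (7)*(-5)*(2) = -70.
trace(A) = 7 - 5 + 2 = 4.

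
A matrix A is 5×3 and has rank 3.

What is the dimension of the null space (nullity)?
0

The rank-nullity theorem for an m×n matrix states:
rank(A) + nullity(A) = n (the number of columns).
Here n = 3 and rank(A) = 3, so nullity(A) = 3 - 3 = 0.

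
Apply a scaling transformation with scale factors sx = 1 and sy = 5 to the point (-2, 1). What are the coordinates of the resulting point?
(-2, 5)

Scaling matrix:
[[1, 0], [0, 5]]
Result: (-2 × 1, 1 × 5) = (-2, 5)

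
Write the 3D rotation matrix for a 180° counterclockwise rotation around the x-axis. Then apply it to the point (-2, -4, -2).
R = [[1, 0, 0], [0, -1, 0], [0, 0, -1]]; R·(-2, -4, -2) = (-2, 4, 2)

Rotation matrix for 180° around x-axis:
cos(180°) = -1, sin(180°) = 0
R = [[1, 0, 0], [0, -1, 0], [0, 0, -1]]
Apply to (-2, -4, -2): R·[-2, -4, -2]ᵀ = (-2, 4, 2)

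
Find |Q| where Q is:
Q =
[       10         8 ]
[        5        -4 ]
det(Q) = -80

For a 2×2 matrix [[a, b], [c, d]], det = a*d - b*c.
det(Q) = (10)*(-4) - (8)*(5) = -40 - 40 = -80.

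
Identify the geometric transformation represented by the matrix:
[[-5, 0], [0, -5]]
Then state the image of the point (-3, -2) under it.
uniform scaling by factor -5; image of (-3, -2) is (15, 10)

This is a diagonal matrix with equal entries -5, so it scales both axes by the same factor -5.
The matrix [[-5, 0], [0, -5]] represents: uniform scaling by factor -5.
Applying it to (-3, -2): [-5·-3 + 0·-2, 0·-3 + -5·-2] = (15, 10).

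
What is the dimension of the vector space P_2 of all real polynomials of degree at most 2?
Dimension = 3

A polynomial of degree at most 2 can be written as a₀ + a₁x + a₂x², with 3 free coefficients a₀, a₁, a₂.
The set {1, x, x²} is a basis: it spans P_2 (every such polynomial is a linear combination of these) and is linearly independent (a polynomial is zero iff all its coefficients are zero).
Therefore dim(P_2) = 2 + 1 = 3.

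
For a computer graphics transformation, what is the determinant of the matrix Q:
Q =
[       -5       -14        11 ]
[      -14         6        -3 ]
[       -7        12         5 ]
det(Q) = -2990

Expand along row 0 (cofactor expansion): det(Q) = a*(e*i - f*h) - b*(d*i - f*g) + c*(d*h - e*g), where the 3×3 is [[a, b, c], [d, e, f], [g, h, i]].
Minor M_00 = (6)*(5) - (-3)*(12) = 30 + 36 = 66.
Minor M_01 = (-14)*(5) - (-3)*(-7) = -70 - 21 = -91.
Minor M_02 = (-14)*(12) - (6)*(-7) = -168 + 42 = -126.
det(Q) = (-5)*(66) - (-14)*(-91) + (11)*(-126) = -330 - 1274 - 1386 = -2990.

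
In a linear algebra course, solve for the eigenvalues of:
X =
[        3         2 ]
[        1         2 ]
λ = 1, 4

Solve det(X - λI) = 0. For a 2×2 matrix the characteristic equation is λ² - (trace)λ + det = 0.
trace(X) = a + d = 3 + 2 = 5.
det(X) = a*d - b*c = (3)*(2) - (2)*(1) = 6 - 2 = 4.
Characteristic equation: λ² - (5)λ + (4) = 0.
Discriminant = (5)² - 4*(4) = 25 - 16 = 9.
λ = (5 ± √9) / 2 = (5 ± 3) / 2 = 1, 4.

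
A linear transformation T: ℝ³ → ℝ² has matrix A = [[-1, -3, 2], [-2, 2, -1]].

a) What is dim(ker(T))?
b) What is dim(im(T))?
dim(ker) = 1, dim(im) = 2

The two rows are not scalar multiples of one another (no single k satisfies row 2 = k × row 1), so they are linearly independent.
Thus rank(A) = 2.
dim(im(T)) = rank(A) = 2.
By the rank-nullity theorem applied to T: ℝ³ → ℝ², rank(A) + nullity(A) = 3 (the domain dimension), so dim(ker(T)) = 3 - 2 = 1.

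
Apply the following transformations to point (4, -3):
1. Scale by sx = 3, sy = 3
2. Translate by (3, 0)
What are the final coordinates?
(15, -9)

Step 1: Scale (4, -3) by (sx, sy) = (3, 3) → (12, -9)
Step 2: Translate by (3, 0) → (15, -9)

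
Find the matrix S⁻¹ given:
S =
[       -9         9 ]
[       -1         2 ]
det(S) = -9
S⁻¹ =
[     -2/9         1 ]
[     -1/9         1 ]

For a 2×2 matrix S = [[a, b], [c, d]] with det(S) ≠ 0, S⁻¹ = (1/det(S)) * [[d, -b], [-c, a]].
det(S) = (-9)*(2) - (9)*(-1) = -18 + 9 = -9.
S⁻¹ = (1/-9) * [[2, -9], [1, -9]].
Dividing each entry by -9 and reducing:
S⁻¹ =
[     -2/9         1 ]
[     -1/9         1 ]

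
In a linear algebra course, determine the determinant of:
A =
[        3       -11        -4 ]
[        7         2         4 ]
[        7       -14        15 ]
det(A) = 1553

Expand along row 0 (cofactor expansion): det(A) = a*(e*i - f*h) - b*(d*i - f*g) + c*(d*h - e*g), where the 3×3 is [[a, b, c], [d, e, f], [g, h, i]].
Minor M_00 = (2)*(15) - (4)*(-14) = 30 + 56 = 86.
Minor M_01 = (7)*(15) - (4)*(7) = 105 - 28 = 77.
Minor M_02 = (7)*(-14) - (2)*(7) = -98 - 14 = -112.
det(A) = (3)*(86) - (-11)*(77) + (-4)*(-112) = 258 + 847 + 448 = 1553.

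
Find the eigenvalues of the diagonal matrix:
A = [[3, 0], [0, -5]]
λ₁ = 3, λ₂ = -5

The characteristic polynomial of A is det(A - λI) = (3 - λ)(-5 - λ) = 0.
The roots are λ = 3 and λ = -5, so the eigenvalues are the diagonal entries.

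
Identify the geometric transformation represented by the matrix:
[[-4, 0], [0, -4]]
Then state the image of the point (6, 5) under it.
uniform scaling by factor -4; image of (6, 5) is (-24, -20)

This is a diagonal matrix with equal entries -4, so it scales both axes by the same factor -4.
The matrix [[-4, 0], [0, -4]] represents: uniform scaling by factor -4.
Applying it to (6, 5): [-4·6 + 0·5, 0·6 + -4·5] = (-24, -20).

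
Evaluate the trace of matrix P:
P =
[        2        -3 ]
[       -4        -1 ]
tr(P) = 2 - 1 = 1

The trace of a square matrix is the sum of its diagonal entries.
Diagonal entries of P: P[0][0] = 2, P[1][1] = -1.
tr(P) = 2 - 1 = 1.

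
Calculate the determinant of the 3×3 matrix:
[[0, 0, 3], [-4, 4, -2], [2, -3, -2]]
12

Expansion along first row:
det = 0·det([[4,-2],[-3,-2]]) - 0·det([[-4,-2],[2,-2]]) + 3·det([[-4,4],[2,-3]])
    = 0·(4·-2 - -2·-3) - 0·(-4·-2 - -2·2) + 3·(-4·-3 - 4·2)
    = 0·-14 - 0·12 + 3·4
    = 0 + 0 + 12 = 12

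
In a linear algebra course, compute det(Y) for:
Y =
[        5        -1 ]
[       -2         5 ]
det(Y) = 23

For a 2×2 matrix [[a, b], [c, d]], det = a*d - b*c.
det(Y) = (5)*(5) - (-1)*(-2) = 25 - 2 = 23.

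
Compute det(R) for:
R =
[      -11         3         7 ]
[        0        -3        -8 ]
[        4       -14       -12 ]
det(R) = 824

Expand along row 0 (cofactor expansion): det(R) = a*(e*i - f*h) - b*(d*i - f*g) + c*(d*h - e*g), where the 3×3 is [[a, b, c], [d, e, f], [g, h, i]].
Minor M_00 = (-3)*(-12) - (-8)*(-14) = 36 - 112 = -76.
Minor M_01 = (0)*(-12) - (-8)*(4) = 0 + 32 = 32.
Minor M_02 = (0)*(-14) - (-3)*(4) = 0 + 12 = 12.
det(R) = (-11)*(-76) - (3)*(32) + (7)*(12) = 836 - 96 + 84 = 824.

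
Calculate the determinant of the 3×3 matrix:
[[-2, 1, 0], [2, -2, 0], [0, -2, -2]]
-4

Expansion along first row:
det = -2·det([[-2,0],[-2,-2]]) - 1·det([[2,0],[0,-2]]) + 0·det([[2,-2],[0,-2]])
    = -2·(-2·-2 - 0·-2) - 1·(2·-2 - 0·0) + 0·(2·-2 - -2·0)
    = -2·4 - 1·-4 + 0·-4
    = -8 + 4 + 0 = -4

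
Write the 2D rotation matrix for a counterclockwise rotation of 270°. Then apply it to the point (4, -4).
R = [[0, 1], [-1, 0]]; R·(4, -4) = (-4, -4)

Rotation matrix formula: R(θ) = [[cos θ, -sin θ], [sin θ, cos θ]]
For θ = 270°:
cos(270°) = 0
sin(270°) = -1
R = [[0, 1], [-1, 0]]
Apply to (4, -4): [0·4 + (1)·-4, -1·4 + 0·-4] = (-4, -4)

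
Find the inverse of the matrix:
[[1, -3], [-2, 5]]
[[-5, -3], [-2, -1]]

For [[a,b],[c,d]], inverse = (1/det)·[[d,-b],[-c,a]]
det = 1·5 - -3·-2 = -1
Inverse = (1/-1)·[[5, 3], [2, 1]]
        = [[-5, -3], [-2, -1]]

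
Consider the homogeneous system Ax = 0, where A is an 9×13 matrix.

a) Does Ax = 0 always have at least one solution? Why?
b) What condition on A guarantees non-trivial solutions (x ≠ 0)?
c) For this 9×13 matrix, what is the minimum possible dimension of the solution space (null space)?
a) Yes, x = 0 is always a solution. b) When A has linearly dependent columns (rank < n). c) Minimum nullity = 4.

a) x = 0 satisfies A·0 = 0, so the zero vector is always a solution.
b) Non-trivial solutions exist iff the columns of A are linearly dependent, equivalently rank(A) < n (the number of columns).
c) By rank-nullity, rank(A) + nullity(A) = n = 13. Since A has only 9 rows, rank(A) ≤ 9, so nullity(A) ≥ 13 - 9 = 4.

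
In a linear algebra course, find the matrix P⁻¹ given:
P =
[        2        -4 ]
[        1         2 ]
det(P) = 8
P⁻¹ =
[      1/4       1/2 ]
[     -1/8       1/4 ]

For a 2×2 matrix P = [[a, b], [c, d]] with det(P) ≠ 0, P⁻¹ = (1/det(P)) * [[d, -b], [-c, a]].
det(P) = (2)*(2) - (-4)*(1) = 4 + 4 = 8.
P⁻¹ = (1/8) * [[2, 4], [-1, 2]].
Dividing each entry by 8 and reducing:
P⁻¹ =
[      1/4       1/2 ]
[     -1/8       1/4 ]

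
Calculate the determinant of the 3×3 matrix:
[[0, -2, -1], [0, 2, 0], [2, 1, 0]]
4

Expansion along first row:
det = 0·det([[2,0],[1,0]]) - -2·det([[0,0],[2,0]]) + -1·det([[0,2],[2,1]])
    = 0·(2·0 - 0·1) - -2·(0·0 - 0·2) + -1·(0·1 - 2·2)
    = 0·0 - -2·0 + -1·-4
    = 0 + 0 + 4 = 4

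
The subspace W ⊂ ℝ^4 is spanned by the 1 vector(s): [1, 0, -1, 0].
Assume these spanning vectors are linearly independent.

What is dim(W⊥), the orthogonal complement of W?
dim(W⊥) = 3

For any subspace W of ℝ^n, dim(W) + dim(W⊥) = n (the whole-space dimension).
Here the given 1 vectors are linearly independent, so dim(W) = 1.
Thus dim(W⊥) = n - dim(W) = 4 - 1 = 3.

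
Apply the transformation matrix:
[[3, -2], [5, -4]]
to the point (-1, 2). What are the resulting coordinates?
(-7, -13)

Matrix multiplication:
[[3, -2], [5, -4]] × [-1, 2]ᵀ
= [3×-1 + -2×2, 5×-1 + -4×2]ᵀ
= [-7.0000, -13.0000]ᵀ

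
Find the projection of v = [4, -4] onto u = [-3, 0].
[4, 0]

The projection of v onto u is proj_u(v) = ((v·u) / (u·u)) · u.
v·u = (4)*(-3) + (-4)*(0) = -12.
u·u = (-3)*(-3) + (0)*(0) = 9.
coefficient = -12 / 9 = -4/3.
proj_u(v) = -4/3 · [-3, 0] = [4, 0].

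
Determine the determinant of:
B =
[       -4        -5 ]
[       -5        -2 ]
det(B) = -17

For a 2×2 matrix [[a, b], [c, d]], det = a*d - b*c.
det(B) = (-4)*(-2) - (-5)*(-5) = 8 - 25 = -17.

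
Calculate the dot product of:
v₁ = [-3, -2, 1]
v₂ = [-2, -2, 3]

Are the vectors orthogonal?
13, No

The dot product is the sum of products of corresponding components.
v₁·v₂ = (-3)*(-2) + (-2)*(-2) + (1)*(3) = 6 + 4 + 3 = 13.
Two vectors are orthogonal iff their dot product is 0; here the dot product is 13, so the vectors are not orthogonal.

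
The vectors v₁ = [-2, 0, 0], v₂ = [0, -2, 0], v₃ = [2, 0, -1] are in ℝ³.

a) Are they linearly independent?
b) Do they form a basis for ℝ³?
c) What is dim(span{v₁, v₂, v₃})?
Yes independent, yes basis, dim = 3

Stack v₁, v₂, v₃ as rows of a 3×3 matrix.
[[-2, 0, 0]; [0, -2, 0]; [2, 0, -1]] is already lower triangular with nonzero diagonal entries (-2, -2, -1), so its determinant is the product of the diagonal entries, det = (-2)·(-2)·(-1) = -4 ≠ 0, and the rows are linearly independent.
Three linearly independent vectors in ℝ³ form a basis for ℝ³, so dim(span{v₁,v₂,v₃}) = 3.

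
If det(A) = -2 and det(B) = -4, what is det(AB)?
8

Use the multiplicative property of determinants: det(AB) = det(A)*det(B).
det(AB) = (-2)*(-4) = 8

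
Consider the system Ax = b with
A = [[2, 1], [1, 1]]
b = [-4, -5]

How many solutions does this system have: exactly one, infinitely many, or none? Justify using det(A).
Exactly one solution

Compute det(A) = (2)*(1) - (1)*(1) = 1.
Because det(A) ≠ 0, A is invertible and Ax = b has a unique solution for every b (here x = A⁻¹ b).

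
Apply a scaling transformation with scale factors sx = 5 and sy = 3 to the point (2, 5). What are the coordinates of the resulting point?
(10, 15)

Scaling matrix:
[[5, 0], [0, 3]]
Result: (2 × 5, 5 × 3) = (10, 15)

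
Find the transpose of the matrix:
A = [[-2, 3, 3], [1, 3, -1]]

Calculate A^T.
[[-2, 1], [3, 3], [3, -1]]

The transpose sends entry (i,j) to (j,i); rows become columns.
Row 0 of A: [-2, 3, 3] -> column 0 of A^T.
Row 1 of A: [1, 3, -1] -> column 1 of A^T.
A^T = [[-2, 1], [3, 3], [3, -1]]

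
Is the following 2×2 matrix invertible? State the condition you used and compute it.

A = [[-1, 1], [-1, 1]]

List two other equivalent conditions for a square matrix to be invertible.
No, not invertible; det(A) = 0 (two rows are equal, so the rows are linearly dependent). Equivalent conditions (failing for this A): rank(A) < 2; Ax = 0 has non-trivial solutions; 0 is an eigenvalue; the columns are linearly dependent.

To check invertibility, compute det(A).
In this matrix, row 0 and the last row are identical, so one row is a scalar multiple of another and the rows are linearly dependent.
A matrix with linearly dependent rows has det = 0 and is not invertible.
Equivalent failed conditions:
- rank(A) < 2.
- Ax = 0 has non-trivial solutions.
- 0 is an eigenvalue.
- The columns are linearly dependent.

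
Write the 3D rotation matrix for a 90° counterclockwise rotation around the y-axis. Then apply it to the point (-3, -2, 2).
R = [[0, 0, 1], [0, 1, 0], [-1, 0, 0]]; R·(-3, -2, 2) = (2, -2, 3)

Rotation matrix for 90° around y-axis:
cos(90°) = 0, sin(90°) = 1
R = [[0, 0, 1], [0, 1, 0], [-1, 0, 0]]
Apply to (-3, -2, 2): R·[-3, -2, 2]ᵀ = (2, -2, 3)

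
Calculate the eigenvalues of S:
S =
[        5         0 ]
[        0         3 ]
λ = 3, 5

Solve det(S - λI) = 0. For a 2×2 matrix the characteristic equation is λ² - (trace)λ + det = 0.
trace(S) = a + d = 5 + 3 = 8.
det(S) = a*d - b*c = (5)*(3) - (0)*(0) = 15 - 0 = 15.
Characteristic equation: λ² - (8)λ + (15) = 0.
Discriminant = (8)² - 4*(15) = 64 - 60 = 4.
λ = (8 ± √4) / 2 = (8 ± 2) / 2 = 3, 5.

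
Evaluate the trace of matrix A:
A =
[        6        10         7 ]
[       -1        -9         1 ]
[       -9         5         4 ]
tr(A) = 6 - 9 + 4 = 1

The trace of a square matrix is the sum of its diagonal entries.
Diagonal entries of A: A[0][0] = 6, A[1][1] = -9, A[2][2] = 4.
tr(A) = 6 - 9 + 4 = 1.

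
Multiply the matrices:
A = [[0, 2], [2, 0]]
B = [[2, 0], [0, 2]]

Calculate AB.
[[0, 4], [4, 0]]

Each entry (i,j) of AB = sum over k of A[i][k]*B[k][j].
(AB)[0][0] = (0)*(2) + (2)*(0) = 0
(AB)[0][1] = (0)*(0) + (2)*(2) = 4
(AB)[1][0] = (2)*(2) + (0)*(0) = 4
(AB)[1][1] = (2)*(0) + (0)*(2) = 0
AB = [[0, 4], [4, 0]]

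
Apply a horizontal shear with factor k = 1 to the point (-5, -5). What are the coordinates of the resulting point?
(-10, -5)

Shear matrix for horizontal shear with factor k = 1:
[[1, 1], [0, 1]]
Result: (-5, -5) → (-10, -5)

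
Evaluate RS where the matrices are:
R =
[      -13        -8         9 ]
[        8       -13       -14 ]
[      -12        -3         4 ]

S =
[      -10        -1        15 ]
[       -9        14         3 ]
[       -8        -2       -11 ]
RS =
[      130      -117      -318 ]
[      149      -162       235 ]
[      115       -38      -233 ]

Matrix multiplication: (RS)[i][j] = sum over k of R[i][k] * S[k][j].
  (RS)[0][0] = (-13)*(-10) + (-8)*(-9) + (9)*(-8) = 130
  (RS)[0][1] = (-13)*(-1) + (-8)*(14) + (9)*(-2) = -117
  (RS)[0][2] = (-13)*(15) + (-8)*(3) + (9)*(-11) = -318
  (RS)[1][0] = (8)*(-10) + (-13)*(-9) + (-14)*(-8) = 149
  (RS)[1][1] = (8)*(-1) + (-13)*(14) + (-14)*(-2) = -162
  (RS)[1][2] = (8)*(15) + (-13)*(3) + (-14)*(-11) = 235
  (RS)[2][0] = (-12)*(-10) + (-3)*(-9) + (4)*(-8) = 115
  (RS)[2][1] = (-12)*(-1) + (-3)*(14) + (4)*(-2) = -38
  (RS)[2][2] = (-12)*(15) + (-3)*(3) + (4)*(-11) = -233
RS =
[      130      -117      -318 ]
[      149      -162       235 ]
[      115       -38      -233 ]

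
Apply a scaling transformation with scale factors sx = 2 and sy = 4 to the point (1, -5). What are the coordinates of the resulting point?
(2, -20)

Scaling matrix:
[[2, 0], [0, 4]]
Result: (1 × 2, -5 × 4) = (2, -20)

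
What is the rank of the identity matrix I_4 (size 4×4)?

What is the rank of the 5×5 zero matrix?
rank(I_4) = 4, rank(0) = 0

The identity I_4 has 4 columns that are the standard basis vectors e_1, …, e_4. These are linearly independent, so all 4 columns are pivots and rank(I_4) = 4.
The 5×5 zero matrix has every entry zero, so every row is the zero row and there are no pivots; rank(0) = 0.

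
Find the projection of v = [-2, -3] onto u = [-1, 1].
[1/2, -1/2]

The projection of v onto u is proj_u(v) = ((v·u) / (u·u)) · u.
v·u = (-2)*(-1) + (-3)*(1) = -1.
u·u = (-1)*(-1) + (1)*(1) = 2.
coefficient = -1 / 2 = -1/2.
proj_u(v) = -1/2 · [-1, 1] = [1/2, -1/2].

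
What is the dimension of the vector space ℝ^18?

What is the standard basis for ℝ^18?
Dimension = 18; standard basis = {e_1, e_2, e_3, …, e_18}

ℝ^18 is the space of 18-tuples of real numbers; its dimension is 18.
The standard basis consists of 18 vectors: e_1, e_2, e_3, …, e_18, where e_i is the vector with 1 in position i and 0 elsewhere.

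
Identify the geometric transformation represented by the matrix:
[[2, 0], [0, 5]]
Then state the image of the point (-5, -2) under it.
non-uniform scaling by (2, 5); image of (-5, -2) is (-10, -10)

This is diagonal with distinct entries, so it scales the x-axis by 2 and the y-axis by 5.
The matrix [[2, 0], [0, 5]] represents: non-uniform scaling by (2, 5).
Applying it to (-5, -2): [2·-5 + 0·-2, 0·-5 + 5·-2] = (-10, -10).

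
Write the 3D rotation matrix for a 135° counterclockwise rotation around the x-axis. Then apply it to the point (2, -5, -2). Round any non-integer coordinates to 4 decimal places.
R = [[1, 0, 0], [0, -√2/2, -√2/2], [0, √2/2, -√2/2]]; R·(2, -5, -2) = (2.0000, 4.9497, -2.1213)

Rotation matrix for 135° around x-axis:
cos(135°) = -√2/2, sin(135°) = √2/2
R = [[1, 0, 0], [0, -√2/2, -√2/2], [0, √2/2, -√2/2]]
Apply to (2, -5, -2): R·[2, -5, -2]ᵀ = (2.0000, 4.9497, -2.1213)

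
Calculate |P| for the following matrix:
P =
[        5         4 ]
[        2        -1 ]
det(P) = -13

For a 2×2 matrix [[a, b], [c, d]], det = a*d - b*c.
det(P) = (5)*(-1) - (4)*(2) = -5 - 8 = -13.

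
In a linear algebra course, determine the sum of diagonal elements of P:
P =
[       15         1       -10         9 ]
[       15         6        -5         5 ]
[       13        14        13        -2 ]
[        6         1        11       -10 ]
tr(P) = 15 + 6 + 13 - 10 = 24

The trace of a square matrix is the sum of its diagonal entries.
Diagonal entries of P: P[0][0] = 15, P[1][1] = 6, P[2][2] = 13, P[3][3] = -10.
tr(P) = 15 + 6 + 13 - 10 = 24.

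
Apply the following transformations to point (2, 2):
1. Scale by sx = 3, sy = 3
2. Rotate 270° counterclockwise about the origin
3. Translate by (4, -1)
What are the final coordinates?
(10, -7)

Step 1: Scale → (6, 6)
Step 2: Rotate 270° → (6, -6)
Step 3: Translate → (10, -7)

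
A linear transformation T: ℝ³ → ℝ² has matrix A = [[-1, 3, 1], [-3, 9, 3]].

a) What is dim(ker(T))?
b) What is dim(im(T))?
dim(ker) = 2, dim(im) = 1

Observe that row 2 = 3 × row 1 (so the rows are linearly dependent).
Thus rank(A) = 1 (only one linearly independent row).
dim(im(T)) = rank(A) = 1.
By the rank-nullity theorem applied to T: ℝ³ → ℝ², rank(A) + nullity(A) = 3 (the domain dimension), so dim(ker(T)) = 3 - 1 = 2.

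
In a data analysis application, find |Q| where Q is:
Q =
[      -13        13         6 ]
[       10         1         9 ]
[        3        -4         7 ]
det(Q) = -1376

Expand along row 0 (cofactor expansion): det(Q) = a*(e*i - f*h) - b*(d*i - f*g) + c*(d*h - e*g), where the 3×3 is [[a, b, c], [d, e, f], [g, h, i]].
Minor M_00 = (1)*(7) - (9)*(-4) = 7 + 36 = 43.
Minor M_01 = (10)*(7) - (9)*(3) = 70 - 27 = 43.
Minor M_02 = (10)*(-4) - (1)*(3) = -40 - 3 = -43.
det(Q) = (-13)*(43) - (13)*(43) + (6)*(-43) = -559 - 559 - 258 = -1376.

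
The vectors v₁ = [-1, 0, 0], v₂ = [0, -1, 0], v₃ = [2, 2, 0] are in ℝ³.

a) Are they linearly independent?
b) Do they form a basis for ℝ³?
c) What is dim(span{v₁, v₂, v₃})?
Not independent, not a basis, dim(span) = 2

Check whether v₃ can be written as a linear combination of v₁ and v₂.
v₃ = (-2)·v₁ + (-2)·v₂ = [2, 2, 0], so the three vectors are linearly dependent.
Thus they do not form a basis for ℝ³, and dim(span{v₁, v₂, v₃}) = 2 (spanned by v₁ and v₂).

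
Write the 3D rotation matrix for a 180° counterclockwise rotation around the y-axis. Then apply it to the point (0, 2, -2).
R = [[-1, 0, 0], [0, 1, 0], [0, 0, -1]]; R·(0, 2, -2) = (0, 2, 2)

Rotation matrix for 180° around y-axis:
cos(180°) = -1, sin(180°) = 0
R = [[-1, 0, 0], [0, 1, 0], [0, 0, -1]]
Apply to (0, 2, -2): R·[0, 2, -2]ᵀ = (0, 2, 2)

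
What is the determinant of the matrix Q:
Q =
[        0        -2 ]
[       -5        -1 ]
det(Q) = -10

For a 2×2 matrix [[a, b], [c, d]], det = a*d - b*c.
det(Q) = (0)*(-1) - (-2)*(-5) = 0 - 10 = -10.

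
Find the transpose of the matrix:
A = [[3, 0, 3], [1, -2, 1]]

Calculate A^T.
[[3, 1], [0, -2], [3, 1]]

The transpose sends entry (i,j) to (j,i); rows become columns.
Row 0 of A: [3, 0, 3] -> column 0 of A^T.
Row 1 of A: [1, -2, 1] -> column 1 of A^T.
A^T = [[3, 1], [0, -2], [3, 1]]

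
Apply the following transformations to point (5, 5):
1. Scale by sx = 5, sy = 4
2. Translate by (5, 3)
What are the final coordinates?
(30, 23)

Step 1: Scale (5, 5) by (sx, sy) = (5, 4) → (25, 20)
Step 2: Translate by (5, 3) → (30, 23)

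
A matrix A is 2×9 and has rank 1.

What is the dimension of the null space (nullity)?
8

The rank-nullity theorem for an m×n matrix states:
rank(A) + nullity(A) = n (the number of columns).
Here n = 9 and rank(A) = 1, so nullity(A) = 9 - 1 = 8.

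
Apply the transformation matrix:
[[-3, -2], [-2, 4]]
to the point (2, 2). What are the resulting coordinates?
(-10, 4)

Matrix multiplication:
[[-3, -2], [-2, 4]] × [2, 2]ᵀ
= [-3×2 + -2×2, -2×2 + 4×2]ᵀ
= [-10.0000, 4.0000]ᵀ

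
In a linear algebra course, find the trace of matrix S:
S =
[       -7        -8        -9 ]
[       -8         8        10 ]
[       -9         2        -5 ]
tr(S) = -7 + 8 - 5 = -4

The trace of a square matrix is the sum of its diagonal entries.
Diagonal entries of S: S[0][0] = -7, S[1][1] = 8, S[2][2] = -5.
tr(S) = -7 + 8 - 5 = -4.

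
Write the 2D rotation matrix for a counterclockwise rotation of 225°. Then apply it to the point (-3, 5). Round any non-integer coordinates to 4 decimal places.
R = [[-√2/2, √2/2], [-√2/2, -√2/2]]; R·(-3, 5) = (5.6569, -1.4142)

Rotation matrix formula: R(θ) = [[cos θ, -sin θ], [sin θ, cos θ]]
For θ = 225°:
cos(225°) = -√2/2
sin(225°) = -√2/2
R = [[-√2/2, √2/2], [-√2/2, -√2/2]]
Apply to (-3, 5): [-√2/2·-3 + (√2/2)·5, -√2/2·-3 + -√2/2·5] = (5.6569, -1.4142)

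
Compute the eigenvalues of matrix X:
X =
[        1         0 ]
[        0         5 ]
λ = 1, 5

Solve det(X - λI) = 0. For a 2×2 matrix the characteristic equation is λ² - (trace)λ + det = 0.
trace(X) = a + d = 1 + 5 = 6.
det(X) = a*d - b*c = (1)*(5) - (0)*(0) = 5 - 0 = 5.
Characteristic equation: λ² - (6)λ + (5) = 0.
Discriminant = (6)² - 4*(5) = 36 - 20 = 16.
λ = (6 ± √16) / 2 = (6 ± 4) / 2 = 1, 5.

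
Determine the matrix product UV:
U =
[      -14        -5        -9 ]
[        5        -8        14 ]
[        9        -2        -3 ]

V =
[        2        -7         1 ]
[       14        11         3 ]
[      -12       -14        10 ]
UV =
[       10       169      -119 ]
[     -270      -319       121 ]
[       26       -43       -27 ]

Matrix multiplication: (UV)[i][j] = sum over k of U[i][k] * V[k][j].
  (UV)[0][0] = (-14)*(2) + (-5)*(14) + (-9)*(-12) = 10
  (UV)[0][1] = (-14)*(-7) + (-5)*(11) + (-9)*(-14) = 169
  (UV)[0][2] = (-14)*(1) + (-5)*(3) + (-9)*(10) = -119
  (UV)[1][0] = (5)*(2) + (-8)*(14) + (14)*(-12) = -270
  (UV)[1][1] = (5)*(-7) + (-8)*(11) + (14)*(-14) = -319
  (UV)[1][2] = (5)*(1) + (-8)*(3) + (14)*(10) = 121
  (UV)[2][0] = (9)*(2) + (-2)*(14) + (-3)*(-12) = 26
  (UV)[2][1] = (9)*(-7) + (-2)*(11) + (-3)*(-14) = -43
  (UV)[2][2] = (9)*(1) + (-2)*(3) + (-3)*(10) = -27
UV =
[       10       169      -119 ]
[     -270      -319       121 ]
[       26       -43       -27 ]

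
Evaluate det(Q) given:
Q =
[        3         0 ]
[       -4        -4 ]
det(Q) = -12

For a 2×2 matrix [[a, b], [c, d]], det = a*d - b*c.
det(Q) = (3)*(-4) - (0)*(-4) = -12 - 0 = -12.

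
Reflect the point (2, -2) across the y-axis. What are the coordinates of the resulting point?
(-2, -2)

Reflection across y-axis: (2, -2) → (-2, -2)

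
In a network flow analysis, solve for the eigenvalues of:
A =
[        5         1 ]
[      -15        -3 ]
λ = 0, 2

Solve det(A - λI) = 0. For a 2×2 matrix the characteristic equation is λ² - (trace)λ + det = 0.
trace(A) = a + d = 5 - 3 = 2.
det(A) = a*d - b*c = (5)*(-3) - (1)*(-15) = -15 + 15 = 0.
Characteristic equation: λ² - (2)λ + (0) = 0.
Discriminant = (2)² - 4*(0) = 4 - 0 = 4.
λ = (2 ± √4) / 2 = (2 ± 2) / 2 = 0, 2.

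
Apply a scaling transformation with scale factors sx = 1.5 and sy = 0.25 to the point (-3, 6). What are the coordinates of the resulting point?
(-4.5, 1.5)

Scaling matrix:
[[1.50, 0], [0, 0.25]]
Result: (-3 × 1.5, 6 × 0.25) = (-4.5, 1.5)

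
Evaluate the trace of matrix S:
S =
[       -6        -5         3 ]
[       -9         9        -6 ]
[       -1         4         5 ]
tr(S) = -6 + 9 + 5 = 8

The trace of a square matrix is the sum of its diagonal entries.
Diagonal entries of S: S[0][0] = -6, S[1][1] = 9, S[2][2] = 5.
tr(S) = -6 + 9 + 5 = 8.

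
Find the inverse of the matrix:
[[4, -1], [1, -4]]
[[4/15, -1/15], [1/15, -4/15]]

For [[a,b],[c,d]], inverse = (1/det)·[[d,-b],[-c,a]]
det = 4·-4 - -1·1 = -15
Inverse = (1/-15)·[[-4, 1], [-1, 4]]
        = [[4/15, -1/15], [1/15, -4/15]]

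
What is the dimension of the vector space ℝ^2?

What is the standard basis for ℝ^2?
Dimension = 2; standard basis = {e_1, e_2}

ℝ^2 is the space of 2-tuples of real numbers; its dimension is 2.
The standard basis consists of 2 vectors: e_1, e_2, where e_i is the vector with 1 in position i and 0 elsewhere.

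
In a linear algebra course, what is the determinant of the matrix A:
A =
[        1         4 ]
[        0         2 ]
det(A) = 2

For a 2×2 matrix [[a, b], [c, d]], det = a*d - b*c.
det(A) = (1)*(2) - (4)*(0) = 2 - 0 = 2.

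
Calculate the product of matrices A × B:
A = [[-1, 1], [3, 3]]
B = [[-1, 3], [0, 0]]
[[1, -3], [-3, 9]]

Matrix multiplication:
C[0][0] = -1×-1 + 1×0 = 1
C[0][1] = -1×3 + 1×0 = -3
C[1][0] = 3×-1 + 3×0 = -3
C[1][1] = 3×3 + 3×0 = 9
Result: [[1, -3], [-3, 9]]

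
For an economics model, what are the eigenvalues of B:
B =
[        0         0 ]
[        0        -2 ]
λ = -2, 0

Solve det(B - λI) = 0. For a 2×2 matrix the characteristic equation is λ² - (trace)λ + det = 0.
trace(B) = a + d = 0 - 2 = -2.
det(B) = a*d - b*c = (0)*(-2) - (0)*(0) = 0 - 0 = 0.
Characteristic equation: λ² - (-2)λ + (0) = 0.
Discriminant = (-2)² - 4*(0) = 4 - 0 = 4.
λ = (-2 ± √4) / 2 = (-2 ± 2) / 2 = -2, 0.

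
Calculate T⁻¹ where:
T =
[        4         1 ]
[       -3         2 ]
det(T) = 11
T⁻¹ =
[     2/11     -1/11 ]
[     3/11      4/11 ]

For a 2×2 matrix T = [[a, b], [c, d]] with det(T) ≠ 0, T⁻¹ = (1/det(T)) * [[d, -b], [-c, a]].
det(T) = (4)*(2) - (1)*(-3) = 8 + 3 = 11.
T⁻¹ = (1/11) * [[2, -1], [3, 4]].
Dividing each entry by 11 and reducing:
T⁻¹ =
[     2/11     -1/11 ]
[     3/11      4/11 ]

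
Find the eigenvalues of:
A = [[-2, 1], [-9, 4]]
λ = 1, 1

Solve det(A - λI) = 0. For a 2×2 matrix this is λ² - (trace)λ + det = 0.
trace(A) = -2 + 4 = 2.
det(A) = (-2)*(4) - (1)*(-9) = -8 + 9 = 1.
Characteristic equation: λ² - (2)λ + (1) = 0.
Discriminant: (2)² - 4*(1) = 4 - 4 = 0.
Roots: λ = (2 ± √0) / 2 = 1, 1.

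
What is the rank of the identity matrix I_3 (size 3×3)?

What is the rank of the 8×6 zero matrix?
rank(I_3) = 3, rank(0) = 0

The identity I_3 has 3 columns that are the standard basis vectors e_1, …, e_3. These are linearly independent, so all 3 columns are pivots and rank(I_3) = 3.
The 8×6 zero matrix has every entry zero, so every row is the zero row and there are no pivots; rank(0) = 0.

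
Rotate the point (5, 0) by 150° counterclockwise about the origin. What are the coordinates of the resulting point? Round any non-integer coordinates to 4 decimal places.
(-4.3301, 2.5000)

Rotation matrix R(θ) = [[cos θ, -sin θ], [sin θ, cos θ]]; for θ = 150°:
R = [[-√3/2, -1/2], [1/2, -√3/2]]
Result: R × [5, 0]ᵀ = [-√3/2·5 + (-1/2)·0, 1/2·5 + (-√3/2)·0]ᵀ = (-4.3301, 2.5000)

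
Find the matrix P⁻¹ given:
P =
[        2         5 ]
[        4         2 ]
det(P) = -16
P⁻¹ =
[     -1/8      5/16 ]
[      1/4      -1/8 ]

For a 2×2 matrix P = [[a, b], [c, d]] with det(P) ≠ 0, P⁻¹ = (1/det(P)) * [[d, -b], [-c, a]].
det(P) = (2)*(2) - (5)*(4) = 4 - 20 = -16.
P⁻¹ = (1/-16) * [[2, -5], [-4, 2]].
Dividing each entry by -16 and reducing:
P⁻¹ =
[     -1/8      5/16 ]
[      1/4      -1/8 ]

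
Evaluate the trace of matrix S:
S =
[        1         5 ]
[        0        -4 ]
tr(S) = 1 - 4 = -3

The trace of a square matrix is the sum of its diagonal entries.
Diagonal entries of S: S[0][0] = 1, S[1][1] = -4.
tr(S) = 1 - 4 = -3.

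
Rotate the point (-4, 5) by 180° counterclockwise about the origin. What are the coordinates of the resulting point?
(4, -5)

Rotation matrix R(θ) = [[cos θ, -sin θ], [sin θ, cos θ]]; for θ = 180°:
R = [[-1, 0], [0, -1]]
Result: R × [-4, 5]ᵀ = [-1·-4 + (0)·5, 0·-4 + (-1)·5]ᵀ = (4, -5)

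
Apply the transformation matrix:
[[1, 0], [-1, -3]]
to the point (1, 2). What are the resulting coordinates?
(1, -7)

Matrix multiplication:
[[1, 0], [-1, -3]] × [1, 2]ᵀ
= [1×1 + 0×2, -1×1 + -3×2]ᵀ
= [1.0000, -7.0000]ᵀ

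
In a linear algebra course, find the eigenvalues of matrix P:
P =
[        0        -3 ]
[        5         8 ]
λ = 3, 5

Solve det(P - λI) = 0. For a 2×2 matrix the characteristic equation is λ² - (trace)λ + det = 0.
trace(P) = a + d = 0 + 8 = 8.
det(P) = a*d - b*c = (0)*(8) - (-3)*(5) = 0 + 15 = 15.
Characteristic equation: λ² - (8)λ + (15) = 0.
Discriminant = (8)² - 4*(15) = 64 - 60 = 4.
λ = (8 ± √4) / 2 = (8 ± 2) / 2 = 3, 5.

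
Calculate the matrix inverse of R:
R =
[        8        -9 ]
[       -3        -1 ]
det(R) = -35
R⁻¹ =
[     1/35     -9/35 ]
[    -3/35     -8/35 ]

For a 2×2 matrix R = [[a, b], [c, d]] with det(R) ≠ 0, R⁻¹ = (1/det(R)) * [[d, -b], [-c, a]].
det(R) = (8)*(-1) - (-9)*(-3) = -8 - 27 = -35.
R⁻¹ = (1/-35) * [[-1, 9], [3, 8]].
Dividing each entry by -35 and reducing:
R⁻¹ =
[     1/35     -9/35 ]
[    -3/35     -8/35 ]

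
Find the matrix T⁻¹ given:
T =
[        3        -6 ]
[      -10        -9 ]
det(T) = -87
T⁻¹ =
[     3/29     -2/29 ]
[   -10/87     -1/29 ]

For a 2×2 matrix T = [[a, b], [c, d]] with det(T) ≠ 0, T⁻¹ = (1/det(T)) * [[d, -b], [-c, a]].
det(T) = (3)*(-9) - (-6)*(-10) = -27 - 60 = -87.
T⁻¹ = (1/-87) * [[-9, 6], [10, 3]].
Dividing each entry by -87 and reducing:
T⁻¹ =
[     3/29     -2/29 ]
[   -10/87     -1/29 ]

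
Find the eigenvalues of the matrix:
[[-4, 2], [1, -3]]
λ = -5 and λ = -2

Characteristic equation: det(A - λI) = 0
λ² - (trace)λ + (det) = 0
λ² - (-7)λ + (10) = 0
λ² + 7λ + 10 = 0
Solving: λ = -5, -2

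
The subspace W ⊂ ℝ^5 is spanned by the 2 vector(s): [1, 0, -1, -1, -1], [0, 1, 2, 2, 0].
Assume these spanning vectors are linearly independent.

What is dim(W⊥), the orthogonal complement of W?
dim(W⊥) = 3

For any subspace W of ℝ^n, dim(W) + dim(W⊥) = n (the whole-space dimension).
Here the given 2 vectors are linearly independent, so dim(W) = 2.
Thus dim(W⊥) = n - dim(W) = 5 - 2 = 3.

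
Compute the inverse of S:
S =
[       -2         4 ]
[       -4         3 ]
det(S) = 10
S⁻¹ =
[     3/10      -2/5 ]
[      2/5      -1/5 ]

For a 2×2 matrix S = [[a, b], [c, d]] with det(S) ≠ 0, S⁻¹ = (1/det(S)) * [[d, -b], [-c, a]].
det(S) = (-2)*(3) - (4)*(-4) = -6 + 16 = 10.
S⁻¹ = (1/10) * [[3, -4], [4, -2]].
Dividing each entry by 10 and reducing:
S⁻¹ =
[     3/10      -2/5 ]
[      2/5      -1/5 ]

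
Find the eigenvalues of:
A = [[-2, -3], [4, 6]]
λ = 0, 4

Solve det(A - λI) = 0. For a 2×2 matrix this is λ² - (trace)λ + det = 0.
trace(A) = -2 + 6 = 4.
det(A) = (-2)*(6) - (-3)*(4) = -12 + 12 = 0.
Characteristic equation: λ² - (4)λ + (0) = 0.
Discriminant: (4)² - 4*(0) = 16 - 0 = 16.
Roots: λ = (4 ± √16) / 2 = 0, 4.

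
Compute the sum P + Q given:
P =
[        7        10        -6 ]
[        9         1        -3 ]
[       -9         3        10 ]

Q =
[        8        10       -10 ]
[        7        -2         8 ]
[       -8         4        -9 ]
P + Q =
[       15        20       -16 ]
[       16        -1         5 ]
[      -17         7         1 ]

Matrix addition is elementwise: (P+Q)[i][j] = P[i][j] + Q[i][j].
  (P+Q)[0][0] = (7) + (8) = 15
  (P+Q)[0][1] = (10) + (10) = 20
  (P+Q)[0][2] = (-6) + (-10) = -16
  (P+Q)[1][0] = (9) + (7) = 16
  (P+Q)[1][1] = (1) + (-2) = -1
  (P+Q)[1][2] = (-3) + (8) = 5
  (P+Q)[2][0] = (-9) + (-8) = -17
  (P+Q)[2][1] = (3) + (4) = 7
  (P+Q)[2][2] = (10) + (-9) = 1
P + Q =
[       15        20       -16 ]
[       16        -1         5 ]
[      -17         7         1 ]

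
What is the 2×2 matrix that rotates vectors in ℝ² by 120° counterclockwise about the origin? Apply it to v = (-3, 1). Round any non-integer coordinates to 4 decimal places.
R = [[-1/2, -√3/2], [√3/2, -1/2]]; R·v = (0.6340, -3.0981)

A counterclockwise rotation by angle θ in ℝ² has matrix R(θ) = [[cos θ, -sin θ], [sin θ, cos θ]].
For θ = 120°: cos θ = -1/2, sin θ = √3/2.
R(120°) = [[-1/2, -√3/2], [√3/2, -1/2]].
R·v = [-1/2·-3 + (-√3/2)·1, √3/2·-3 + -1/2·1] = (0.6340, -3.0981).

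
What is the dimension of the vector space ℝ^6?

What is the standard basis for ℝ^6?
Dimension = 6; standard basis = {e_1, e_2, e_3, …, e_6}

ℝ^6 is the space of 6-tuples of real numbers; its dimension is 6.
The standard basis consists of 6 vectors: e_1, e_2, e_3, …, e_6, where e_i is the vector with 1 in position i and 0 elsewhere.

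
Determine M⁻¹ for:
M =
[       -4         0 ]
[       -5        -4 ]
det(M) = 16
M⁻¹ =
[     -1/4         0 ]
[     5/16      -1/4 ]

For a 2×2 matrix M = [[a, b], [c, d]] with det(M) ≠ 0, M⁻¹ = (1/det(M)) * [[d, -b], [-c, a]].
det(M) = (-4)*(-4) - (0)*(-5) = 16 - 0 = 16.
M⁻¹ = (1/16) * [[-4, 0], [5, -4]].
Dividing each entry by 16 and reducing:
M⁻¹ =
[     -1/4         0 ]
[     5/16      -1/4 ]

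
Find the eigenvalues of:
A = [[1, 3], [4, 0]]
λ = -3, 4

Solve det(A - λI) = 0. For a 2×2 matrix this is λ² - (trace)λ + det = 0.
trace(A) = 1 + 0 = 1.
det(A) = (1)*(0) - (3)*(4) = 0 - 12 = -12.
Characteristic equation: λ² - (1)λ + (-12) = 0.
Discriminant: (1)² - 4*(-12) = 1 + 48 = 49.
Roots: λ = (1 ± √49) / 2 = -3, 4.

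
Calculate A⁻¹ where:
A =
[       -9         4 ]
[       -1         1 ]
det(A) = -5
A⁻¹ =
[     -1/5       4/5 ]
[     -1/5       9/5 ]

For a 2×2 matrix A = [[a, b], [c, d]] with det(A) ≠ 0, A⁻¹ = (1/det(A)) * [[d, -b], [-c, a]].
det(A) = (-9)*(1) - (4)*(-1) = -9 + 4 = -5.
A⁻¹ = (1/-5) * [[1, -4], [1, -9]].
Dividing each entry by -5 and reducing:
A⁻¹ =
[     -1/5       4/5 ]
[     -1/5       9/5 ]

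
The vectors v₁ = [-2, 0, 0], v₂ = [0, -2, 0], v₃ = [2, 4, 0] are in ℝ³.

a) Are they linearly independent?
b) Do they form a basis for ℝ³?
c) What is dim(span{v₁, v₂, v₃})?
Not independent, not a basis, dim(span) = 2

Check whether v₃ can be written as a linear combination of v₁ and v₂.
v₃ = (-1)·v₁ + (-2)·v₂ = [2, 4, 0], so the three vectors are linearly dependent.
Thus they do not form a basis for ℝ³, and dim(span{v₁, v₂, v₃}) = 2 (spanned by v₁ and v₂).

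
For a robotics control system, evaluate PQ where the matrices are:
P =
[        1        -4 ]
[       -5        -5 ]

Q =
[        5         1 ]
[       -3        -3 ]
PQ =
[       17        13 ]
[      -10        10 ]

Matrix multiplication: (PQ)[i][j] = sum over k of P[i][k] * Q[k][j].
  (PQ)[0][0] = (1)*(5) + (-4)*(-3) = 17
  (PQ)[0][1] = (1)*(1) + (-4)*(-3) = 13
  (PQ)[1][0] = (-5)*(5) + (-5)*(-3) = -10
  (PQ)[1][1] = (-5)*(1) + (-5)*(-3) = 10
PQ =
[       17        13 ]
[      -10        10 ]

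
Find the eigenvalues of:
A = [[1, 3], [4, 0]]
λ = -3, 4

Solve det(A - λI) = 0. For a 2×2 matrix this is λ² - (trace)λ + det = 0.
trace(A) = 1 + 0 = 1.
det(A) = (1)*(0) - (3)*(4) = 0 - 12 = -12.
Characteristic equation: λ² - (1)λ + (-12) = 0.
Discriminant: (1)² - 4*(-12) = 1 + 48 = 49.
Roots: λ = (1 ± √49) / 2 = -3, 4.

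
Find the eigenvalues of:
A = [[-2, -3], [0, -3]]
λ = -3, -2

Solve det(A - λI) = 0. For a 2×2 matrix this is λ² - (trace)λ + det = 0.
trace(A) = -2 - 3 = -5.
det(A) = (-2)*(-3) - (-3)*(0) = 6 - 0 = 6.
Characteristic equation: λ² - (-5)λ + (6) = 0.
Discriminant: (-5)² - 4*(6) = 25 - 24 = 1.
Roots: λ = (-5 ± √1) / 2 = -3, -2.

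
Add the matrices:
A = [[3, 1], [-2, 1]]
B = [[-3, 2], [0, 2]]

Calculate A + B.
[[0, 3], [-2, 3]]

Add corresponding elements:
(3)+(-3)=0
(1)+(2)=3
(-2)+(0)=-2
(1)+(2)=3
A + B = [[0, 3], [-2, 3]]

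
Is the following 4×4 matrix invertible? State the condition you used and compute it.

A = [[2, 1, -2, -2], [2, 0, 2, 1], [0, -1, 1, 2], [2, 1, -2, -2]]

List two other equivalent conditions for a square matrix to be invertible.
No, not invertible; det(A) = 0 (two rows are equal, so the rows are linearly dependent). Equivalent conditions (failing for this A): rank(A) < 4; Ax = 0 has non-trivial solutions; 0 is an eigenvalue; the columns are linearly dependent.

To check invertibility, compute det(A).
In this matrix, row 0 and the last row are identical, so one row is a scalar multiple of another and the rows are linearly dependent.
A matrix with linearly dependent rows has det = 0 and is not invertible.
Equivalent failed conditions:
- rank(A) < 4.
- Ax = 0 has non-trivial solutions.
- 0 is an eigenvalue.
- The columns are linearly dependent.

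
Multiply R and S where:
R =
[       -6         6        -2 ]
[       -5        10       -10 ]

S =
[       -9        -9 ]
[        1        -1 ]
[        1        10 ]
RS =
[       58        28 ]
[       45       -65 ]

Matrix multiplication: (RS)[i][j] = sum over k of R[i][k] * S[k][j].
  (RS)[0][0] = (-6)*(-9) + (6)*(1) + (-2)*(1) = 58
  (RS)[0][1] = (-6)*(-9) + (6)*(-1) + (-2)*(10) = 28
  (RS)[1][0] = (-5)*(-9) + (10)*(1) + (-10)*(1) = 45
  (RS)[1][1] = (-5)*(-9) + (10)*(-1) + (-10)*(10) = -65
RS =
[       58        28 ]
[       45       -65 ]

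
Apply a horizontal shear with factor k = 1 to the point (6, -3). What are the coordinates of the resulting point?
(3, -3)

Shear matrix for horizontal shear with factor k = 1:
[[1, 1], [0, 1]]
Result: (6, -3) → (3, -3)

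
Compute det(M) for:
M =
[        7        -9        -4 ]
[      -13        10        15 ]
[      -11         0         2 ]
det(M) = 951

Expand along row 0 (cofactor expansion): det(M) = a*(e*i - f*h) - b*(d*i - f*g) + c*(d*h - e*g), where the 3×3 is [[a, b, c], [d, e, f], [g, h, i]].
Minor M_00 = (10)*(2) - (15)*(0) = 20 - 0 = 20.
Minor M_01 = (-13)*(2) - (15)*(-11) = -26 + 165 = 139.
Minor M_02 = (-13)*(0) - (10)*(-11) = 0 + 110 = 110.
det(M) = (7)*(20) - (-9)*(139) + (-4)*(110) = 140 + 1251 - 440 = 951.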